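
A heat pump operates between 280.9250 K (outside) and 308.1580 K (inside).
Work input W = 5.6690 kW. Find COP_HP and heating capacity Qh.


COP = 308.1580 / 27.2330 = 11.3156
Qh = 11.3156 * 5.6690 = 64.1482 kW

COP = 11.3156, Qh = 64.1482 kW


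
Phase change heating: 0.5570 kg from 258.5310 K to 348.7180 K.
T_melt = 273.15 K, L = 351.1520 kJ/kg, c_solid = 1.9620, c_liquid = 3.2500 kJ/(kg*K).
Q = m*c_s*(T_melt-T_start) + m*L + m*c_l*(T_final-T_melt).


Q1 (sensible, solid) = 0.5570 * 1.9620 * 14.6190 = 15.9761 kJ
Q2 (latent) = 0.5570 * 351.1520 = 195.5917 kJ
Q3 (sensible, liquid) = 0.5570 * 3.2500 * 75.5680 = 136.7970 kJ
Q_total = 348.3648 kJ

348.3648 kJ


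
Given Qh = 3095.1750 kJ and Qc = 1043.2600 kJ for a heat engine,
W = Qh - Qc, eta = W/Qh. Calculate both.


W = 3095.1750 - 1043.2600 = 2051.9150 kJ
eta = 2051.9150 / 3095.1750 = 0.6629 = 66.2940%

W = 2051.9150 kJ, eta = 66.2940%


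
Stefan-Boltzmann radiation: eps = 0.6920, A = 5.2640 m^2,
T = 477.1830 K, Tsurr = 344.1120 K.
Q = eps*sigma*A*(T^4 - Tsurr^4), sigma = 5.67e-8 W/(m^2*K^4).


T^4 = 5.1849e+10
Tsurr^4 = 1.4022e+10
Q = 0.6920 * 5.67e-8 * 5.2640 * 3.7827e+10 = 7812.8623 W

7812.8623 W


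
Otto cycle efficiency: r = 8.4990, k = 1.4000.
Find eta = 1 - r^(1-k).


r^(k-1) = 2.3537
eta = 1 - 1/2.3537 = 0.5751 = 57.5133%

57.5133%


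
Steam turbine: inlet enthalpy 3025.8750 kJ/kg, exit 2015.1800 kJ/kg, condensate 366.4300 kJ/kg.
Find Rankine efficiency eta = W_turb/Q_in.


W = 1010.6950 kJ/kg
Q_in = 2659.4450 kJ/kg
eta = 0.3800 = 38.0040%

eta = 38.0040%


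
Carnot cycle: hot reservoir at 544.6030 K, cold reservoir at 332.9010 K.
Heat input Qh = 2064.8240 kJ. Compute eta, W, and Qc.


eta = 1 - 332.9010/544.6030 = 0.3887
W = 0.3887 * 2064.8240 = 802.6533 kJ
Qc = 2064.8240 - 802.6533 = 1262.1707 kJ

eta = 38.8727%, W = 802.6533 kJ, Qc = 1262.1707 kJ


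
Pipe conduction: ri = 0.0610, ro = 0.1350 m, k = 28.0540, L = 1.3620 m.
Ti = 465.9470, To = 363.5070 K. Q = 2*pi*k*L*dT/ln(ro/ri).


dT = 102.4400 K
ln(ro/ri) = 0.7944
Q = 2*pi*28.0540*1.3620*102.4400 / 0.7944 = 30958.6207 W

30958.6207 W


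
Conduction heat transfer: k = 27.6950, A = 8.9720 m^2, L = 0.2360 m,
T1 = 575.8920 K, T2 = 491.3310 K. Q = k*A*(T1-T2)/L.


dT = 84.5610 K
Q = 27.6950 * 8.9720 * 84.5610 / 0.2360 = 89032.5355 W

89032.5355 W


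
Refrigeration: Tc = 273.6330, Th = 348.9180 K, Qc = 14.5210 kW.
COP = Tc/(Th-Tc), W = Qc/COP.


COP = 273.6330 / 75.2850 = 3.6346
W = 14.5210 / 3.6346 = 3.9952 kW

COP = 3.6346, W = 3.9952 kW


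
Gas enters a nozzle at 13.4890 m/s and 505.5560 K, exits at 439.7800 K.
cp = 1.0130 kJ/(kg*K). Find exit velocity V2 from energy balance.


dT = 65.7760 K
2*cp*1000*dT = 133262.1760
V1^2 = 181.9531
V2 = sqrt(133444.1291) = 365.3001 m/s

365.3001 m/s


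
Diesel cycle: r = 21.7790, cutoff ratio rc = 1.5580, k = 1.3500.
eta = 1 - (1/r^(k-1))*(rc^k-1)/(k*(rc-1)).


r^(k-1) = 2.9398
rc^k = 1.8196
eta = 0.6299 = 62.9917%

62.9917%


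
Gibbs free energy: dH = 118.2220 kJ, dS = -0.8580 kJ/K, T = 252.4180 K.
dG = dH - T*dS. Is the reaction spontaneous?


T*dS = 252.4180 * -0.8580 = -216.5746 kJ
dG = 118.2220 + 216.5746 = 334.7966 kJ (non-spontaneous)

dG = 334.7966 kJ, non-spontaneous


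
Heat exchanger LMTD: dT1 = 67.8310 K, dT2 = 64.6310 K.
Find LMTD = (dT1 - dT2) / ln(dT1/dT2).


dT1/dT2 = 1.0495
ln(dT1/dT2) = 0.0483
LMTD = 3.2000 / 0.0483 = 66.2181 K

66.2181 K


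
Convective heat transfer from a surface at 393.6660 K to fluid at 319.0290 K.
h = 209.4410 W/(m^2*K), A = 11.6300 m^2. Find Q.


dT = 74.6370 K
Q = 209.4410 * 11.6300 * 74.6370 = 181800.7173 W

181800.7173 W


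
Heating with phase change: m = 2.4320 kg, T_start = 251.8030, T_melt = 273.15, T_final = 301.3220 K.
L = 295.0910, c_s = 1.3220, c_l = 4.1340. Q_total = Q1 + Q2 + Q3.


Q1 (sensible, solid) = 2.4320 * 1.3220 * 21.3470 = 68.6328 kJ
Q2 (latent) = 2.4320 * 295.0910 = 717.6613 kJ
Q3 (sensible, liquid) = 2.4320 * 4.1340 * 28.1720 = 283.2381 kJ
Q_total = 1069.5323 kJ

1069.5323 kJ


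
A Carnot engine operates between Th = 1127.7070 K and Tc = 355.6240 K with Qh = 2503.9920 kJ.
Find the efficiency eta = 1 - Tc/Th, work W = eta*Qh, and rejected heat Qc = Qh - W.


eta = 1 - 355.6240/1127.7070 = 0.6846
W = 0.6846 * 2503.9920 = 1714.3546 kJ
Qc = 2503.9920 - 1714.3546 = 789.6374 kJ

eta = 68.4649%, W = 1714.3546 kJ, Qc = 789.6374 kJ


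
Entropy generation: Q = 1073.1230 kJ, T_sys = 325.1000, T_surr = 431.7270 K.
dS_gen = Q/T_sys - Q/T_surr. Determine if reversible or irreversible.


dS_sys = 1073.1230/325.1000 = 3.3009 kJ/K
dS_surr = -1073.1230/431.7270 = -2.4857 kJ/K
dS_gen = 3.3009 - 2.4857 = 0.8152 kJ/K (irreversible)

dS_gen = 0.8152 kJ/K, irreversible


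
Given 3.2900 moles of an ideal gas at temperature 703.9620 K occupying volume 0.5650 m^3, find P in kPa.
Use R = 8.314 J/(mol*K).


P = nRT/V = 3.2900 * 8.314 * 703.9620 / 0.5650
= 19255.5148 / 0.5650 = 34080.5572 Pa = 34.0806 kPa

34.0806 kPa


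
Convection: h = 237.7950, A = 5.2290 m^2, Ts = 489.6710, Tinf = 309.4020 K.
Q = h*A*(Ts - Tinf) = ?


dT = 180.2690 K
Q = 237.7950 * 5.2290 * 180.2690 = 224151.8926 W

224151.8926 W


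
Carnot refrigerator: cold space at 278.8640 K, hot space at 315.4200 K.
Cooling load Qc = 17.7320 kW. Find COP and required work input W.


COP = 278.8640 / 36.5560 = 7.6284
W = 17.7320 / 7.6284 = 2.3245 kW

COP = 7.6284, W = 2.3245 kW


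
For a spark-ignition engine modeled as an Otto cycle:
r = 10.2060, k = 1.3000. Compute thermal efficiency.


r^(k-1) = 2.0075
eta = 1 - 1/2.0075 = 0.5019 = 50.1869%

50.1869%


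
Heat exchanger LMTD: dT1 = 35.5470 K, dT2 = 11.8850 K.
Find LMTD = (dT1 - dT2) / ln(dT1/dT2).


dT1/dT2 = 2.9909
ln(dT1/dT2) = 1.0956
LMTD = 23.6620 / 1.0956 = 21.5977 K

21.5977 K


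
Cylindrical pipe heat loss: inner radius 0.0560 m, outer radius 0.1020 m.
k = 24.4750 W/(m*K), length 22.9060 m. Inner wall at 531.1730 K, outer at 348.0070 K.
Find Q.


dT = 183.1660 K
ln(ro/ri) = 0.5996
Q = 2*pi*24.4750*22.9060*183.1660 / 0.5996 = 1076018.5625 W

1076018.5625 W


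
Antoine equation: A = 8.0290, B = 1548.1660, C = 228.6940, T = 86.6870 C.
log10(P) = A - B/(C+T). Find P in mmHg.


C+T = 315.3810
B/(C+T) = 4.9089
log10(P) = 8.0290 - 4.9089 = 3.1201
P = 10^3.1201 = 1318.6353 mmHg

1318.6353 mmHg


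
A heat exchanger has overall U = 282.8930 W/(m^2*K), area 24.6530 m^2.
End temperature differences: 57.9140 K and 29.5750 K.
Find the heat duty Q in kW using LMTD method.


LMTD = 42.1693 K
Q = 282.8930 * 24.6530 * 42.1693 = 294095.2461 W = 294.0952 kW

294.0952 kW


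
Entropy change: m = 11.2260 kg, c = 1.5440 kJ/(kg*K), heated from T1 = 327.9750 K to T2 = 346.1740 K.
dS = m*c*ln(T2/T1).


T2/T1 = 1.0555
ln(T2/T1) = 0.0540
dS = 11.2260 * 1.5440 * 0.0540 = 0.9361 kJ/K

0.9361 kJ/K


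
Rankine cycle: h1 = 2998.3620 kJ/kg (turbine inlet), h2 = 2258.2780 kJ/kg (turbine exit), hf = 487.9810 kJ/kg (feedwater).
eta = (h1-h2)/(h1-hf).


W = 740.0840 kJ/kg
Q_in = 2510.3810 kJ/kg
eta = 0.2948 = 29.4809%

eta = 29.4809%


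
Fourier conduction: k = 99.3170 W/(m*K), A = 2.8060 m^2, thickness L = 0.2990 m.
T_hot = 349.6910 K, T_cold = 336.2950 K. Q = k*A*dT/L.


dT = 13.3960 K
Q = 99.3170 * 2.8060 * 13.3960 / 0.2990 = 12485.7665 W

12485.7665 W


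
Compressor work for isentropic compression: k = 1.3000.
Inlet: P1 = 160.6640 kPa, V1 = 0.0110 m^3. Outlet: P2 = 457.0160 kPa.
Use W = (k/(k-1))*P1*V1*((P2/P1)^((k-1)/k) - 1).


(k-1)/k = 0.2308
(P2/P1)^exp = 1.2728
W = 4.3333 * 160.6640 * 0.0110 * (1.2728 - 1) = 2.0895 kJ

2.0895 kJ


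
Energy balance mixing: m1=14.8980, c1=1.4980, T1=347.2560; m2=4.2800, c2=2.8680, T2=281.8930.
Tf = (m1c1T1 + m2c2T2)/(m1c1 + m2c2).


num = 11210.0308
den = 34.5922
Tf = 324.0620 K

324.0620 K


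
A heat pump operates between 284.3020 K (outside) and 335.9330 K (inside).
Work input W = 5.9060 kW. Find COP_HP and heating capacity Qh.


COP = 335.9330 / 51.6310 = 6.5064
Qh = 6.5064 * 5.9060 = 38.4269 kW

COP = 6.5064, Qh = 38.4269 kW


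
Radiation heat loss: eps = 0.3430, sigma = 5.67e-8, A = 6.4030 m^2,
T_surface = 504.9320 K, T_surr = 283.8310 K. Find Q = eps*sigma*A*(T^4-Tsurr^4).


T^4 = 6.5003e+10
Tsurr^4 = 6.4899e+09
Q = 0.3430 * 5.67e-8 * 6.4030 * 5.8513e+10 = 7286.3767 W

7286.3767 W


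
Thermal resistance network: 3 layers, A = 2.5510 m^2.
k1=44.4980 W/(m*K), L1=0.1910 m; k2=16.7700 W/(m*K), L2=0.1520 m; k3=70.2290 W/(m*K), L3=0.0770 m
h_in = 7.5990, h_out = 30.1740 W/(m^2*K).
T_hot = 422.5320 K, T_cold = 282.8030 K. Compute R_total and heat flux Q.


R_conv_in = 1/(7.5990*2.5510) = 0.0516
R_1 = 0.1910/(44.4980*2.5510) = 0.0017
R_2 = 0.1520/(16.7700*2.5510) = 0.0036
R_3 = 0.0770/(70.2290*2.5510) = 0.0004
R_conv_out = 1/(30.1740*2.5510) = 0.0130
R_total = 0.0702 K/W
Q = 139.7290 / 0.0702 = 1989.2228 W

R_total = 0.0702 K/W, Q = 1989.2228 W


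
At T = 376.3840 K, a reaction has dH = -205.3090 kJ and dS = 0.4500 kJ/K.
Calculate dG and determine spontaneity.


T*dS = 376.3840 * 0.4500 = 169.3728 kJ
dG = -205.3090 - 169.3728 = -374.6818 kJ (spontaneous)

dG = -374.6818 kJ, spontaneous


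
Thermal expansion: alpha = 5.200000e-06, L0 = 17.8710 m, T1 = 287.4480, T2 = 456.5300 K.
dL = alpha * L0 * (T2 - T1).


dT = 169.0820 K
dL = 5.200000e-06 * 17.8710 * 169.0820 = 0.015713 m
L_final = 17.886713 m

dL = 0.015713 m


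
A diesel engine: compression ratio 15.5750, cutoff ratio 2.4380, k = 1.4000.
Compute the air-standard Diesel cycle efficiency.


r^(k-1) = 2.9990
rc^k = 3.4821
eta = 0.5889 = 58.8879%

58.8879%


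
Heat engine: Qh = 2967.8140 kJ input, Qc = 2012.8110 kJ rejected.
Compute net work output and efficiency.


W = 2967.8140 - 2012.8110 = 955.0030 kJ
eta = 955.0030 / 2967.8140 = 0.3218 = 32.1787%

W = 955.0030 kJ, eta = 32.1787%


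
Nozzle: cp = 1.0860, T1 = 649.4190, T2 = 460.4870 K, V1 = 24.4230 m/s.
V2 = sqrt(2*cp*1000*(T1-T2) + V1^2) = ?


dT = 188.9320 K
2*cp*1000*dT = 410360.3040
V1^2 = 596.4829
V2 = sqrt(410956.7869) = 641.0591 m/s

641.0591 m/s


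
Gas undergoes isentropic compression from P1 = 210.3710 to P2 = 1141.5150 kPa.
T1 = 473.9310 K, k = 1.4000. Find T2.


(k-1)/k = 0.2857
(P2/P1)^exp = 1.6213
T2 = 473.9310 * 1.6213 = 768.3711 K

768.3711 K


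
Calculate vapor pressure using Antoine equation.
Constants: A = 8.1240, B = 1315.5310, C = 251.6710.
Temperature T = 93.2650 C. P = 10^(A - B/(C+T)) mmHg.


C+T = 344.9360
B/(C+T) = 3.8138
log10(P) = 8.1240 - 3.8138 = 4.3102
P = 10^4.3102 = 20424.8639 mmHg

20424.8639 mmHg


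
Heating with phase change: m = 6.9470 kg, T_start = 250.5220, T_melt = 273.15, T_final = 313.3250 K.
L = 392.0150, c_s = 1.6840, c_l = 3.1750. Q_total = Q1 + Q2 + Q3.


Q1 (sensible, solid) = 6.9470 * 1.6840 * 22.6280 = 264.7193 kJ
Q2 (latent) = 6.9470 * 392.0150 = 2723.3282 kJ
Q3 (sensible, liquid) = 6.9470 * 3.1750 * 40.1750 = 886.1289 kJ
Q_total = 3874.1764 kJ

3874.1764 kJ


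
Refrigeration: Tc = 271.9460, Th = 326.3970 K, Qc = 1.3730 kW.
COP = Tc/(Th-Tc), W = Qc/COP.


COP = 271.9460 / 54.4510 = 4.9943
W = 1.3730 / 4.9943 = 0.2749 kW

COP = 4.9943, W = 0.2749 kW


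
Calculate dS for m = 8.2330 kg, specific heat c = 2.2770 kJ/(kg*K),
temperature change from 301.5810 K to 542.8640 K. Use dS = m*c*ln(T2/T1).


T2/T1 = 1.8001
ln(T2/T1) = 0.5878
dS = 8.2330 * 2.2770 * 0.5878 = 11.0196 kJ/K

11.0196 kJ/K


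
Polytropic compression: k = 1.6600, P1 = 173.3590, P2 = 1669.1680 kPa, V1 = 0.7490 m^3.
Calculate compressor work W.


(k-1)/k = 0.3976
(P2/P1)^exp = 2.4607
W = 2.5152 * 173.3590 * 0.7490 * (2.4607 - 1) = 477.0251 kJ

477.0251 kJ


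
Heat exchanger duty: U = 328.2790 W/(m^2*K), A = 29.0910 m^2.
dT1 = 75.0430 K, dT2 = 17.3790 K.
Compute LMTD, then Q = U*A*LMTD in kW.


LMTD = 39.4203 K
Q = 328.2790 * 29.0910 * 39.4203 = 376462.6984 W = 376.4627 kW

376.4627 kW


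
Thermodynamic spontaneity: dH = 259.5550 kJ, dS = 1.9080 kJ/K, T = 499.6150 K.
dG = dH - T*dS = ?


T*dS = 499.6150 * 1.9080 = 953.2654 kJ
dG = 259.5550 - 953.2654 = -693.7104 kJ (spontaneous)

dG = -693.7104 kJ, spontaneous


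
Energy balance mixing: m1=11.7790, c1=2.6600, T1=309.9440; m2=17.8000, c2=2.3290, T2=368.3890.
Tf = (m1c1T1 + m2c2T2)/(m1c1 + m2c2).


num = 24983.2169
den = 72.7883
Tf = 343.2310 K

343.2310 K


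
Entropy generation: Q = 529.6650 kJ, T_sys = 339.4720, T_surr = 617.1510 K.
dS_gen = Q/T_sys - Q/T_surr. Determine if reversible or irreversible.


dS_sys = 529.6650/339.4720 = 1.5603 kJ/K
dS_surr = -529.6650/617.1510 = -0.8582 kJ/K
dS_gen = 1.5603 - 0.8582 = 0.7020 kJ/K (irreversible)

dS_gen = 0.7020 kJ/K, irreversible


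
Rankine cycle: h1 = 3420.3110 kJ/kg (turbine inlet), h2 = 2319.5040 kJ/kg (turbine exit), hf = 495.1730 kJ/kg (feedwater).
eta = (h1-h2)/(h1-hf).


W = 1100.8070 kJ/kg
Q_in = 2925.1380 kJ/kg
eta = 0.3763 = 37.6327%

eta = 37.6327%


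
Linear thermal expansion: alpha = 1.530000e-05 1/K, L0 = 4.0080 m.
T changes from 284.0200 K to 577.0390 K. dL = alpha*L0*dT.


dT = 293.0190 K
dL = 1.530000e-05 * 4.0080 * 293.0190 = 0.017969 m
L_final = 4.025969 m

dL = 0.017969 m


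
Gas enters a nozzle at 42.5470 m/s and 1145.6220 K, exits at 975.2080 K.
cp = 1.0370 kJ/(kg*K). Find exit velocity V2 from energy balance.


dT = 170.4140 K
2*cp*1000*dT = 353438.6360
V1^2 = 1810.2472
V2 = sqrt(355248.8832) = 596.0276 m/s

596.0276 m/s


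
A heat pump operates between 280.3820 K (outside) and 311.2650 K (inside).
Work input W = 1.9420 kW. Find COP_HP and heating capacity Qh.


COP = 311.2650 / 30.8830 = 10.0788
Qh = 10.0788 * 1.9420 = 19.5731 kW

COP = 10.0788, Qh = 19.5731 kW


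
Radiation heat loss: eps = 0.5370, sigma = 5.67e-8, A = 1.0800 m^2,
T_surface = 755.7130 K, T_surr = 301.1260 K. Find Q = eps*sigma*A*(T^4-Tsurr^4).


T^4 = 3.2616e+11
Tsurr^4 = 8.2223e+09
Q = 0.5370 * 5.67e-8 * 1.0800 * 3.1794e+11 = 10454.9011 W

10454.9011 W


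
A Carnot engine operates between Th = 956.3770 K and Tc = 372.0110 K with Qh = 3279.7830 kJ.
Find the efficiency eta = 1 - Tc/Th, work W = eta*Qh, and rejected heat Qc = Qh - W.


eta = 1 - 372.0110/956.3770 = 0.6110
W = 0.6110 * 3279.7830 = 2004.0148 kJ
Qc = 3279.7830 - 2004.0148 = 1275.7682 kJ

eta = 61.1021%, W = 2004.0148 kJ, Qc = 1275.7682 kJ


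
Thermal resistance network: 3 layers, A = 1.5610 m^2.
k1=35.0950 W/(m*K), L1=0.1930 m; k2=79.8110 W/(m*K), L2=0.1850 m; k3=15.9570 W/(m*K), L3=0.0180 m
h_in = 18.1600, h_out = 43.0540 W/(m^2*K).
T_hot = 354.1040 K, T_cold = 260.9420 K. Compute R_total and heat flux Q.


R_conv_in = 1/(18.1600*1.5610) = 0.0353
R_1 = 0.1930/(35.0950*1.5610) = 0.0035
R_2 = 0.1850/(79.8110*1.5610) = 0.0015
R_3 = 0.0180/(15.9570*1.5610) = 0.0007
R_conv_out = 1/(43.0540*1.5610) = 0.0149
R_total = 0.0559 K/W
Q = 93.1620 / 0.0559 = 1666.9998 W

R_total = 0.0559 K/W, Q = 1666.9998 W


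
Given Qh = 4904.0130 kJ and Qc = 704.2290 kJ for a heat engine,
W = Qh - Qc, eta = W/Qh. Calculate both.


W = 4904.0130 - 704.2290 = 4199.7840 kJ
eta = 4199.7840 / 4904.0130 = 0.8564 = 85.6397%

W = 4199.7840 kJ, eta = 85.6397%


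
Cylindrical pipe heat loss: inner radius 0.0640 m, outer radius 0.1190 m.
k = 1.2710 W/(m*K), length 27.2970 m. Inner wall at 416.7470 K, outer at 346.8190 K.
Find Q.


dT = 69.9280 K
ln(ro/ri) = 0.6202
Q = 2*pi*1.2710*27.2970*69.9280 / 0.6202 = 24577.1425 W

24577.1425 W


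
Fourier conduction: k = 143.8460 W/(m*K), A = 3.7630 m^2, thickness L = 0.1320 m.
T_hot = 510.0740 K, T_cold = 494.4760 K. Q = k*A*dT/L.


dT = 15.5980 K
Q = 143.8460 * 3.7630 * 15.5980 / 0.1320 = 63962.7302 W

63962.7302 W


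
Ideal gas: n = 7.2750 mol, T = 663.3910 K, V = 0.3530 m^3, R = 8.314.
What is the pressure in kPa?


P = nRT/V = 7.2750 * 8.314 * 663.3910 / 0.3530
= 40124.7734 / 0.3530 = 113667.9134 Pa = 113.6679 kPa

113.6679 kPa


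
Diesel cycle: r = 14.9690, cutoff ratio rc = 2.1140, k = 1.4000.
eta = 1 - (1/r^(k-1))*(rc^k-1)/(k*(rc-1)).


r^(k-1) = 2.9517
rc^k = 2.8520
eta = 0.5977 = 59.7703%

59.7703%


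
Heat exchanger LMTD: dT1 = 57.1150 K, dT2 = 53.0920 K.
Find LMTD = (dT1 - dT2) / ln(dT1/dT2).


dT1/dT2 = 1.0758
ln(dT1/dT2) = 0.0730
LMTD = 4.0230 / 0.0730 = 55.0790 K

55.0790 K


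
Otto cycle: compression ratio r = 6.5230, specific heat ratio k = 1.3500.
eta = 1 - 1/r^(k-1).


r^(k-1) = 1.9278
eta = 1 - 1/1.9278 = 0.4813 = 48.1268%

48.1268%


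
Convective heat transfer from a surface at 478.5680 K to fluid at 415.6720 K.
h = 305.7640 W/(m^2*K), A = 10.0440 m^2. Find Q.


dT = 62.8960 K
Q = 305.7640 * 10.0440 * 62.8960 = 193159.5041 W

193159.5041 W


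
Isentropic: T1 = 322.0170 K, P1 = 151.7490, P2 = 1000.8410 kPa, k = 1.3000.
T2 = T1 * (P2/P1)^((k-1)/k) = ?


(k-1)/k = 0.2308
(P2/P1)^exp = 1.5455
T2 = 322.0170 * 1.5455 = 497.6615 K

497.6615 K


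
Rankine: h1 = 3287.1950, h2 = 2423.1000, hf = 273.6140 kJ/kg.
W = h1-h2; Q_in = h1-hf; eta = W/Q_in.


W = 864.0950 kJ/kg
Q_in = 3013.5810 kJ/kg
eta = 0.2867 = 28.6734%

eta = 28.6734%


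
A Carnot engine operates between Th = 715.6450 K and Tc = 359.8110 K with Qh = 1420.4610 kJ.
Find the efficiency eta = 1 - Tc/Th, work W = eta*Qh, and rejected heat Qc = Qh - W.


eta = 1 - 359.8110/715.6450 = 0.4972
W = 0.4972 * 1420.4610 = 706.2836 kJ
Qc = 1420.4610 - 706.2836 = 714.1774 kJ

eta = 49.7221%, W = 706.2836 kJ, Qc = 714.1774 kJ


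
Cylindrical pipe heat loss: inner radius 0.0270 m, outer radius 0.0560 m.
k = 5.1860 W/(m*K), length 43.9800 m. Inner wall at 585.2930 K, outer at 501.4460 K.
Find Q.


dT = 83.8470 K
ln(ro/ri) = 0.7295
Q = 2*pi*5.1860*43.9800*83.8470 / 0.7295 = 164710.3964 W

164710.3964 W


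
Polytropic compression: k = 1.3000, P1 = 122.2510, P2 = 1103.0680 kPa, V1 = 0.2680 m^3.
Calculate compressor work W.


(k-1)/k = 0.2308
(P2/P1)^exp = 1.6614
W = 4.3333 * 122.2510 * 0.2680 * (1.6614 - 1) = 93.8969 kJ

93.8969 kJ


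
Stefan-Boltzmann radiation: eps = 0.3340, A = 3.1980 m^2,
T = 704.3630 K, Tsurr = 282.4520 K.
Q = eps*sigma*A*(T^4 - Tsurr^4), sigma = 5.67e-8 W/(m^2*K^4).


T^4 = 2.4614e+11
Tsurr^4 = 6.3647e+09
Q = 0.3340 * 5.67e-8 * 3.1980 * 2.3978e+11 = 14521.6664 W

14521.6664 W


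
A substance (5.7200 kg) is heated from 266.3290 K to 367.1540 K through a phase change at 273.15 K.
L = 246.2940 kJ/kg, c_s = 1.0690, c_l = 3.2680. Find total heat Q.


Q1 (sensible, solid) = 5.7200 * 1.0690 * 6.8210 = 41.7082 kJ
Q2 (latent) = 5.7200 * 246.2940 = 1408.8017 kJ
Q3 (sensible, liquid) = 5.7200 * 3.2680 * 94.0040 = 1757.2130 kJ
Q_total = 3207.7229 kJ

3207.7229 kJ


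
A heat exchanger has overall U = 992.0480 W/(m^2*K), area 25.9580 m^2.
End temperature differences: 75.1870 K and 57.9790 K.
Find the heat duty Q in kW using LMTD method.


LMTD = 66.2107 K
Q = 992.0480 * 25.9580 * 66.2107 = 1705030.9369 W = 1705.0309 kW

1705.0309 kW


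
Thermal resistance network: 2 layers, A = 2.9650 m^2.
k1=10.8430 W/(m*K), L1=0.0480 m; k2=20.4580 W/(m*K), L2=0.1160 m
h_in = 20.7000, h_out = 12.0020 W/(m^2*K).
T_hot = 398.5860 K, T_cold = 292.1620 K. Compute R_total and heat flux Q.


R_conv_in = 1/(20.7000*2.9650) = 0.0163
R_1 = 0.0480/(10.8430*2.9650) = 0.0015
R_2 = 0.1160/(20.4580*2.9650) = 0.0019
R_conv_out = 1/(12.0020*2.9650) = 0.0281
R_total = 0.0478 K/W
Q = 106.4240 / 0.0478 = 2226.4655 W

R_total = 0.0478 K/W, Q = 2226.4655 W


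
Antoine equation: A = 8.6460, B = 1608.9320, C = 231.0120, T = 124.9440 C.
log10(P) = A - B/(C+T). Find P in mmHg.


C+T = 355.9560
B/(C+T) = 4.5200
log10(P) = 8.6460 - 4.5200 = 4.1260
P = 10^4.1260 = 13365.0145 mmHg

13365.0145 mmHg


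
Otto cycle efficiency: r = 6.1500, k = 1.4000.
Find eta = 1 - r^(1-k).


r^(k-1) = 2.0680
eta = 1 - 1/2.0680 = 0.5164 = 51.6440%

51.6440%


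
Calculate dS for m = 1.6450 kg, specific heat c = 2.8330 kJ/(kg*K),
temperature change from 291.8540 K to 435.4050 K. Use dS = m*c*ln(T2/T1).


T2/T1 = 1.4919
ln(T2/T1) = 0.4000
dS = 1.6450 * 2.8330 * 0.4000 = 1.8642 kJ/K

1.8642 kJ/K


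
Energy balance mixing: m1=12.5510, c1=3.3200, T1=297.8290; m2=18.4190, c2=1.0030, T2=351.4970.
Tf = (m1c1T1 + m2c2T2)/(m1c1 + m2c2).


num = 18903.9778
den = 60.1436
Tf = 314.3142 K

314.3142 K


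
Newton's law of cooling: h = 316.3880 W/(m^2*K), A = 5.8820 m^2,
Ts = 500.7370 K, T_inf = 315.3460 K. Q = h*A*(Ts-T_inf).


dT = 185.3910 K
Q = 316.3880 * 5.8820 * 185.3910 = 345011.5787 W

345011.5787 W


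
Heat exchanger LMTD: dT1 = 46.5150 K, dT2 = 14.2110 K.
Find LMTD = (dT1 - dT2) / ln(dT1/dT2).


dT1/dT2 = 3.2732
ln(dT1/dT2) = 1.1858
LMTD = 32.3040 / 1.1858 = 27.2433 K

27.2433 K


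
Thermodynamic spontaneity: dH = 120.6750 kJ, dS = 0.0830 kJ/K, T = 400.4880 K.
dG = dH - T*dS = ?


T*dS = 400.4880 * 0.0830 = 33.2405 kJ
dG = 120.6750 - 33.2405 = 87.4345 kJ (non-spontaneous)

dG = 87.4345 kJ, non-spontaneous


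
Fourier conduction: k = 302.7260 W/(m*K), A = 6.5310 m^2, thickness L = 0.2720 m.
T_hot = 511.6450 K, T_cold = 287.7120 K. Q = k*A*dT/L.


dT = 223.9330 K
Q = 302.7260 * 6.5310 * 223.9330 / 0.2720 = 1627715.8802 W

1627715.8802 W


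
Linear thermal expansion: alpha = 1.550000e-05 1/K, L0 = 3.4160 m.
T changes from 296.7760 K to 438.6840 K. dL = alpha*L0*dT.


dT = 141.9080 K
dL = 1.550000e-05 * 3.4160 * 141.9080 = 0.007514 m
L_final = 3.423514 m

dL = 0.007514 m


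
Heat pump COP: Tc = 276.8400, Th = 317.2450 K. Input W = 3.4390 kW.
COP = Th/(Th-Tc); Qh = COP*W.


COP = 317.2450 / 40.4050 = 7.8516
Qh = 7.8516 * 3.4390 = 27.0017 kW

COP = 7.8516, Qh = 27.0017 kW


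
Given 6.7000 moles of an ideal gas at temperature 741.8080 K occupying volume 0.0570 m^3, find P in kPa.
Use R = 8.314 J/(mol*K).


P = nRT/V = 6.7000 * 8.314 * 741.8080 / 0.0570
= 41321.5245 / 0.0570 = 724939.0258 Pa = 724.9390 kPa

724.9390 kPa


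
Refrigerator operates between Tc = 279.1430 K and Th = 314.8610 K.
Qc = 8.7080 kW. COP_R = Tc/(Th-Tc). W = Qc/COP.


COP = 279.1430 / 35.7180 = 7.8152
W = 8.7080 / 7.8152 = 1.1142 kW

COP = 7.8152, W = 1.1142 kW


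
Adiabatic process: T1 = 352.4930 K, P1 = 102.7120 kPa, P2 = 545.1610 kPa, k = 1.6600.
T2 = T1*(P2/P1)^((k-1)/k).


(k-1)/k = 0.3976
(P2/P1)^exp = 1.9418
T2 = 352.4930 * 1.9418 = 684.4870 K

684.4870 K


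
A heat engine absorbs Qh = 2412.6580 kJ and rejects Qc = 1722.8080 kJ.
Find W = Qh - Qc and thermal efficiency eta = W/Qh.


W = 2412.6580 - 1722.8080 = 689.8500 kJ
eta = 689.8500 / 2412.6580 = 0.2859 = 28.5929%

W = 689.8500 kJ, eta = 28.5929%


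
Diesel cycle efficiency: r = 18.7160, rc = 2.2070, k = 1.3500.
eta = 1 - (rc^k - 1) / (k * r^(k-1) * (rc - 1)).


r^(k-1) = 2.7879
rc^k = 2.9116
eta = 0.5792 = 57.9192%

57.9192%


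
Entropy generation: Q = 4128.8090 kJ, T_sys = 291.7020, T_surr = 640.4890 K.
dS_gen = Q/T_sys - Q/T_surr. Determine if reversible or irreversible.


dS_sys = 4128.8090/291.7020 = 14.1542 kJ/K
dS_surr = -4128.8090/640.4890 = -6.4463 kJ/K
dS_gen = 14.1542 - 6.4463 = 7.7079 kJ/K (irreversible)

dS_gen = 7.7079 kJ/K, irreversible


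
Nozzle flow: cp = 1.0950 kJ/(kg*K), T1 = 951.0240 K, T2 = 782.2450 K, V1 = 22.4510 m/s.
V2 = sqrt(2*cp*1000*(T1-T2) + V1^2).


dT = 168.7790 K
2*cp*1000*dT = 369626.0100
V1^2 = 504.0474
V2 = sqrt(370130.0574) = 608.3832 m/s

608.3832 m/s


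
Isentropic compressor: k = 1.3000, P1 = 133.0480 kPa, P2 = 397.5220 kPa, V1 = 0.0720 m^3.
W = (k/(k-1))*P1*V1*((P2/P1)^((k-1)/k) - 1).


(k-1)/k = 0.2308
(P2/P1)^exp = 1.2874
W = 4.3333 * 133.0480 * 0.0720 * (1.2874 - 1) = 11.9282 kJ

11.9282 kJ


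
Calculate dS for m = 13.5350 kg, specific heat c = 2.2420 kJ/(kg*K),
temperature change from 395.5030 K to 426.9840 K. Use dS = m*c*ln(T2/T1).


T2/T1 = 1.0796
ln(T2/T1) = 0.0766
dS = 13.5350 * 2.2420 * 0.0766 = 2.3241 kJ/K

2.3241 kJ/K


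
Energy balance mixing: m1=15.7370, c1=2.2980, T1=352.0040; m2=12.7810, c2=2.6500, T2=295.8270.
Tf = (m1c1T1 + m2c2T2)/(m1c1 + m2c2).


num = 22749.2980
den = 70.0333
Tf = 324.8356 K

324.8356 K


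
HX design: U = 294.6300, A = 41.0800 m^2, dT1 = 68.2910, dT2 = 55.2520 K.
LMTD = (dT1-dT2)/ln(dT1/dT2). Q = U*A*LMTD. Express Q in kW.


LMTD = 61.5415 K
Q = 294.6300 * 41.0800 * 61.5415 = 744860.8578 W = 744.8609 kW

744.8609 kW


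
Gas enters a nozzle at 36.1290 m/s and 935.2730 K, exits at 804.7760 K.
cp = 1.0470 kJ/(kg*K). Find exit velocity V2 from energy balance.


dT = 130.4970 K
2*cp*1000*dT = 273260.7180
V1^2 = 1305.3046
V2 = sqrt(274566.0226) = 523.9905 m/s

523.9905 m/s


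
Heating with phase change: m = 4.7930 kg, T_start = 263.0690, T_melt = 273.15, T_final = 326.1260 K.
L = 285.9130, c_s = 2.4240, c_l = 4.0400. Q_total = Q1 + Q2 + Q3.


Q1 (sensible, solid) = 4.7930 * 2.4240 * 10.0810 = 117.1234 kJ
Q2 (latent) = 4.7930 * 285.9130 = 1370.3810 kJ
Q3 (sensible, liquid) = 4.7930 * 4.0400 * 52.9760 = 1025.8124 kJ
Q_total = 2513.3168 kJ

2513.3168 kJ


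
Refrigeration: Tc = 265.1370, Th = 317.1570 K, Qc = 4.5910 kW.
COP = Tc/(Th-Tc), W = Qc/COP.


COP = 265.1370 / 52.0200 = 5.0968
W = 4.5910 / 5.0968 = 0.9008 kW

COP = 5.0968, W = 0.9008 kW


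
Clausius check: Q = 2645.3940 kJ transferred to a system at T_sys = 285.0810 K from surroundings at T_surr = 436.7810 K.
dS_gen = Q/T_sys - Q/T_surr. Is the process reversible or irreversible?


dS_sys = 2645.3940/285.0810 = 9.2794 kJ/K
dS_surr = -2645.3940/436.7810 = -6.0566 kJ/K
dS_gen = 9.2794 - 6.0566 = 3.2229 kJ/K (irreversible)

dS_gen = 3.2229 kJ/K, irreversible


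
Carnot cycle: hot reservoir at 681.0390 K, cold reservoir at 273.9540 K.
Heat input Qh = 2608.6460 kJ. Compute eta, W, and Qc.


eta = 1 - 273.9540/681.0390 = 0.5977
W = 0.5977 * 2608.6460 = 1559.2949 kJ
Qc = 2608.6460 - 1559.2949 = 1049.3511 kJ

eta = 59.7741%, W = 1559.2949 kJ, Qc = 1049.3511 kJ


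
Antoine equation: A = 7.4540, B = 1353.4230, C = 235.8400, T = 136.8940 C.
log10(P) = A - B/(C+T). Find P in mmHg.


C+T = 372.7340
B/(C+T) = 3.6311
log10(P) = 7.4540 - 3.6311 = 3.8229
P = 10^3.8229 = 6651.6694 mmHg

6651.6694 mmHg


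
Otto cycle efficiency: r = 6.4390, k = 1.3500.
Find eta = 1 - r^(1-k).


r^(k-1) = 1.9191
eta = 1 - 1/1.9191 = 0.4789 = 47.8909%

47.8909%


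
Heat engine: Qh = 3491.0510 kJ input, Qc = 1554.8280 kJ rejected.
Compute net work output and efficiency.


W = 3491.0510 - 1554.8280 = 1936.2230 kJ
eta = 1936.2230 / 3491.0510 = 0.5546 = 55.4625%

W = 1936.2230 kJ, eta = 55.4625%


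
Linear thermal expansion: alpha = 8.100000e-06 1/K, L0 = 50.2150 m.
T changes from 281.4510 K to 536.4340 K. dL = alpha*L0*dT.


dT = 254.9830 K
dL = 8.100000e-06 * 50.2150 * 254.9830 = 0.103712 m
L_final = 50.318712 m

dL = 0.103712 m


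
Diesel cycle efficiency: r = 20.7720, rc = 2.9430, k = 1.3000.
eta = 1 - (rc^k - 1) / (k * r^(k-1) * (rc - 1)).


r^(k-1) = 2.4845
rc^k = 4.0684
eta = 0.5111 = 51.1058%

51.1058%


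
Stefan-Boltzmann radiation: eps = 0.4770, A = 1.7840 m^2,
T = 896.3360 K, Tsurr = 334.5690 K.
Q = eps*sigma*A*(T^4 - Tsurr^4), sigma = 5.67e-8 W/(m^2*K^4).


T^4 = 6.4548e+11
Tsurr^4 = 1.2530e+10
Q = 0.4770 * 5.67e-8 * 1.7840 * 6.3295e+11 = 30539.8173 W

30539.8173 W


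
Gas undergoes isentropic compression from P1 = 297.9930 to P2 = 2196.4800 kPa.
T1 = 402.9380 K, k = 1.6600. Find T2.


(k-1)/k = 0.3976
(P2/P1)^exp = 2.2127
T2 = 402.9380 * 2.2127 = 891.5717 K

891.5717 K


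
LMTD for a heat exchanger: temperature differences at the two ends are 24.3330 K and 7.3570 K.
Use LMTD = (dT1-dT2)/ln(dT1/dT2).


dT1/dT2 = 3.3075
ln(dT1/dT2) = 1.1962
LMTD = 16.9760 / 1.1962 = 14.1918 K

14.1918 K


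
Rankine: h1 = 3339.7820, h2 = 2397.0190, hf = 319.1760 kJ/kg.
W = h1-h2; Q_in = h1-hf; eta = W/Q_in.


W = 942.7630 kJ/kg
Q_in = 3020.6060 kJ/kg
eta = 0.3121 = 31.2111%

eta = 31.2111%


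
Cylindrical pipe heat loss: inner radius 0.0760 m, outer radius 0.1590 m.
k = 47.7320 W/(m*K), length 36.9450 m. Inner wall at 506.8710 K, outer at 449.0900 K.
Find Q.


dT = 57.7810 K
ln(ro/ri) = 0.7382
Q = 2*pi*47.7320*36.9450*57.7810 / 0.7382 = 867307.9491 W

867307.9491 W


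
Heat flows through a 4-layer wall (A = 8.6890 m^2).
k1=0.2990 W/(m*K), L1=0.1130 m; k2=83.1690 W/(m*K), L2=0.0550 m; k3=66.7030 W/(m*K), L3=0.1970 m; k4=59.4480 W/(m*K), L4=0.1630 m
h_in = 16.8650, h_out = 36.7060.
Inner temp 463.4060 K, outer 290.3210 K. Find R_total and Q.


R_conv_in = 1/(16.8650*8.6890) = 0.0068
R_1 = 0.1130/(0.2990*8.6890) = 0.0435
R_2 = 0.0550/(83.1690*8.6890) = 7.6108e-05
R_3 = 0.1970/(66.7030*8.6890) = 0.0003
R_4 = 0.1630/(59.4480*8.6890) = 0.0003
R_conv_out = 1/(36.7060*8.6890) = 0.0031
R_total = 0.0542 K/W
Q = 173.0850 / 0.0542 = 3194.2837 W

R_total = 0.0542 K/W, Q = 3194.2837 W


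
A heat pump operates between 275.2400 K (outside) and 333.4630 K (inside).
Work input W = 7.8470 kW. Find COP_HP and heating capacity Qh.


COP = 333.4630 / 58.2230 = 5.7273
Qh = 5.7273 * 7.8470 = 44.9424 kW

COP = 5.7273, Qh = 44.9424 kW


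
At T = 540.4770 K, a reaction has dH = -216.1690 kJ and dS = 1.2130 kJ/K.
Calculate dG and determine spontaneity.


T*dS = 540.4770 * 1.2130 = 655.5986 kJ
dG = -216.1690 - 655.5986 = -871.7676 kJ (spontaneous)

dG = -871.7676 kJ, spontaneous


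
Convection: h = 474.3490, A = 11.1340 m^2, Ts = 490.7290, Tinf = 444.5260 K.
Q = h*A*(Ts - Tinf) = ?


dT = 46.2030 K
Q = 474.3490 * 11.1340 * 46.2030 = 244016.6058 W

244016.6058 W


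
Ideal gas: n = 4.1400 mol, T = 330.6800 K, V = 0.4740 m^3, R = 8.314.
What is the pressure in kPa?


P = nRT/V = 4.1400 * 8.314 * 330.6800 / 0.4740
= 11381.9924 / 0.4740 = 24012.6421 Pa = 24.0126 kPa

24.0126 kPa


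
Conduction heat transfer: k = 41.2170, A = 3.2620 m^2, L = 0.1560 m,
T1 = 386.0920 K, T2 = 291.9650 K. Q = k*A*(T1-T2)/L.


dT = 94.1270 K
Q = 41.2170 * 3.2620 * 94.1270 / 0.1560 = 81124.1116 W

81124.1116 W


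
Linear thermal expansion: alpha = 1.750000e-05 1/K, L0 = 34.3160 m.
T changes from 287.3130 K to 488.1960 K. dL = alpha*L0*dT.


dT = 200.8830 K
dL = 1.750000e-05 * 34.3160 * 200.8830 = 0.120636 m
L_final = 34.436636 m

dL = 0.120636 m


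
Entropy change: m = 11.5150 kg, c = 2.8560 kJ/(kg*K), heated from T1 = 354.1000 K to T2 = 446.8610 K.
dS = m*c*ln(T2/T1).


T2/T1 = 1.2620
ln(T2/T1) = 0.2327
dS = 11.5150 * 2.8560 * 0.2327 = 7.6517 kJ/K

7.6517 kJ/K


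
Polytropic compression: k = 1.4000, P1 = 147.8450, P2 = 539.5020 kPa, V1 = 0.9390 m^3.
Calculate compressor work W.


(k-1)/k = 0.2857
(P2/P1)^exp = 1.4475
W = 3.5000 * 147.8450 * 0.9390 * (1.4475 - 1) = 217.4468 kJ

217.4468 kJ


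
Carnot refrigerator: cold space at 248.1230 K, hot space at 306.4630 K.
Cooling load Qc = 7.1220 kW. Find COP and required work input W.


COP = 248.1230 / 58.3400 = 4.2531
W = 7.1220 / 4.2531 = 1.6746 kW

COP = 4.2531, W = 1.6746 kW


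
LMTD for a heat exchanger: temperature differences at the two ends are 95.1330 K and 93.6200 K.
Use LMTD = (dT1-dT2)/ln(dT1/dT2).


dT1/dT2 = 1.0162
ln(dT1/dT2) = 0.0160
LMTD = 1.5130 / 0.0160 = 94.3745 K

94.3745 K


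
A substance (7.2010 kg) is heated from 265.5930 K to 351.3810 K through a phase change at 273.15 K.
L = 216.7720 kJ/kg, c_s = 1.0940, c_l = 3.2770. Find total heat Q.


Q1 (sensible, solid) = 7.2010 * 1.0940 * 7.5570 = 59.5332 kJ
Q2 (latent) = 7.2010 * 216.7720 = 1560.9752 kJ
Q3 (sensible, liquid) = 7.2010 * 3.2770 * 78.2310 = 1846.0699 kJ
Q_total = 3466.5783 kJ

3466.5783 kJ


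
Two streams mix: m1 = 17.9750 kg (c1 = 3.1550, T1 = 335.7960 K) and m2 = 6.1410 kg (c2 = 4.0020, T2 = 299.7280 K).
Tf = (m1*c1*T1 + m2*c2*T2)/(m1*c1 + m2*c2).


num = 26409.5688
den = 81.2874
Tf = 324.8913 K

324.8913 K


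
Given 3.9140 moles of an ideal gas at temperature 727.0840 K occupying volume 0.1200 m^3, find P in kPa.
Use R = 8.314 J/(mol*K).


P = nRT/V = 3.9140 * 8.314 * 727.0840 / 0.1200
= 23660.0375 / 0.1200 = 197166.9795 Pa = 197.1670 kPa

197.1670 kPa


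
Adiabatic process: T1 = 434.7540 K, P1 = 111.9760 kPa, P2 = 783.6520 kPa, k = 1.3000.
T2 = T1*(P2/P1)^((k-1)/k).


(k-1)/k = 0.2308
(P2/P1)^exp = 1.5667
T2 = 434.7540 * 1.5667 = 681.1507 K

681.1507 K


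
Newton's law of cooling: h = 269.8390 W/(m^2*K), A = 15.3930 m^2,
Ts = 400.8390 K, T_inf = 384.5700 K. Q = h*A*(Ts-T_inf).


dT = 16.2690 K
Q = 269.8390 * 15.3930 * 16.2690 = 67575.4346 W

67575.4346 W


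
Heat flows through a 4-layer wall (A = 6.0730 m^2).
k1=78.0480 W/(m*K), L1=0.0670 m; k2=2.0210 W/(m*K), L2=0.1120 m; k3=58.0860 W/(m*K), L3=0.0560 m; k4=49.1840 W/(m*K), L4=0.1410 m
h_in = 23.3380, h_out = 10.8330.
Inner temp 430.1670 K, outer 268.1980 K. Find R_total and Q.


R_conv_in = 1/(23.3380*6.0730) = 0.0071
R_1 = 0.0670/(78.0480*6.0730) = 0.0001
R_2 = 0.1120/(2.0210*6.0730) = 0.0091
R_3 = 0.0560/(58.0860*6.0730) = 0.0002
R_4 = 0.1410/(49.1840*6.0730) = 0.0005
R_conv_out = 1/(10.8330*6.0730) = 0.0152
R_total = 0.0322 K/W
Q = 161.9690 / 0.0322 = 5037.4107 W

R_total = 0.0322 K/W, Q = 5037.4107 W


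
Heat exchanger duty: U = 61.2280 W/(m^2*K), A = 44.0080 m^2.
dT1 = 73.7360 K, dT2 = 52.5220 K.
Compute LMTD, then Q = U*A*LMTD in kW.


LMTD = 62.5304 K
Q = 61.2280 * 44.0080 * 62.5304 = 168489.5112 W = 168.4895 kW

168.4895 kW


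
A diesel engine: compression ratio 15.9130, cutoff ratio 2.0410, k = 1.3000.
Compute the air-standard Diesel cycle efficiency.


r^(k-1) = 2.2936
rc^k = 2.5281
eta = 0.5077 = 50.7694%

50.7694%


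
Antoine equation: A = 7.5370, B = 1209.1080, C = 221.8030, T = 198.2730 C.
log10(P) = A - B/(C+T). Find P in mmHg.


C+T = 420.0760
B/(C+T) = 2.8783
log10(P) = 7.5370 - 2.8783 = 4.6587
P = 10^4.6587 = 45571.3889 mmHg

45571.3889 mmHg


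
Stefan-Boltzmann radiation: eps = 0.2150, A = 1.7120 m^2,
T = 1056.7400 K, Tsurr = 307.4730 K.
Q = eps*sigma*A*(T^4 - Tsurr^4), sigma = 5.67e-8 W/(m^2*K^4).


T^4 = 1.2470e+12
Tsurr^4 = 8.9377e+09
Q = 0.2150 * 5.67e-8 * 1.7120 * 1.2381e+12 = 25838.8952 W

25838.8952 W


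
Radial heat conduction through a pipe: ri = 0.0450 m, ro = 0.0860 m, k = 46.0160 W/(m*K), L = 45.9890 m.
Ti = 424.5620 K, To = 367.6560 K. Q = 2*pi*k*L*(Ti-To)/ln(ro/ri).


dT = 56.9060 K
ln(ro/ri) = 0.6477
Q = 2*pi*46.0160*45.9890*56.9060 / 0.6477 = 1168253.3877 W

1168253.3877 W


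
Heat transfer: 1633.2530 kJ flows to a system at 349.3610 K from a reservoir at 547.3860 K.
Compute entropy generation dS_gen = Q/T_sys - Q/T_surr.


dS_sys = 1633.2530/349.3610 = 4.6750 kJ/K
dS_surr = -1633.2530/547.3860 = -2.9837 kJ/K
dS_gen = 4.6750 - 2.9837 = 1.6912 kJ/K (irreversible)

dS_gen = 1.6912 kJ/K, irreversible


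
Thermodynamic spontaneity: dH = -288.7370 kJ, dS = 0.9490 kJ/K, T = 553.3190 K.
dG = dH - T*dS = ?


T*dS = 553.3190 * 0.9490 = 525.0997 kJ
dG = -288.7370 - 525.0997 = -813.8367 kJ (spontaneous)

dG = -813.8367 kJ, spontaneous


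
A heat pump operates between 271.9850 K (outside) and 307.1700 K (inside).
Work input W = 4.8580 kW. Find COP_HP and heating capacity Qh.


COP = 307.1700 / 35.1850 = 8.7301
Qh = 8.7301 * 4.8580 = 42.4110 kW

COP = 8.7301, Qh = 42.4110 kW


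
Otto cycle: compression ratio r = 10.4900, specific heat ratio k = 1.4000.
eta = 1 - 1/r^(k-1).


r^(k-1) = 2.5604
eta = 1 - 1/2.5604 = 0.6094 = 60.9438%

60.9438%


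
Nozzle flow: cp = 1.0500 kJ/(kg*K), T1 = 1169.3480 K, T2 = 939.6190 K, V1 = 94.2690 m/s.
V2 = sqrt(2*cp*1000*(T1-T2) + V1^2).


dT = 229.7290 K
2*cp*1000*dT = 482430.9000
V1^2 = 8886.6444
V2 = sqrt(491317.5444) = 700.9405 m/s

700.9405 m/s


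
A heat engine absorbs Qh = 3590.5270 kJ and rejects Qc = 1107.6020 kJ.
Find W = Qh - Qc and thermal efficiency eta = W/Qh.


W = 3590.5270 - 1107.6020 = 2482.9250 kJ
eta = 2482.9250 / 3590.5270 = 0.6915 = 69.1521%

W = 2482.9250 kJ, eta = 69.1521%


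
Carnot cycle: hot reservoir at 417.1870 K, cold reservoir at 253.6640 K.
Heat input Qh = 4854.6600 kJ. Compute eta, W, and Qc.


eta = 1 - 253.6640/417.1870 = 0.3920
W = 0.3920 * 4854.6600 = 1902.8603 kJ
Qc = 4854.6600 - 1902.8603 = 2951.7997 kJ

eta = 39.1966%, W = 1902.8603 kJ, Qc = 2951.7997 kJ


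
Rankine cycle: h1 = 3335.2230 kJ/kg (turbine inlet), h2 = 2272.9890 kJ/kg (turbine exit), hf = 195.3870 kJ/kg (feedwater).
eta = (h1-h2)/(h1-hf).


W = 1062.2340 kJ/kg
Q_in = 3139.8360 kJ/kg
eta = 0.3383 = 33.8309%

eta = 33.8309%


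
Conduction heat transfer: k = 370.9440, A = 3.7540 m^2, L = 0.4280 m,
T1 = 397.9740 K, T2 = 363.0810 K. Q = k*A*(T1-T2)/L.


dT = 34.8930 K
Q = 370.9440 * 3.7540 * 34.8930 / 0.4280 = 113526.4769 W

113526.4769 W


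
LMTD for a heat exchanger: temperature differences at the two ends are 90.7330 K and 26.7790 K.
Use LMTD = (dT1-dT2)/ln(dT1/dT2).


dT1/dT2 = 3.3882
ln(dT1/dT2) = 1.2203
LMTD = 63.9540 / 1.2203 = 52.4083 K

52.4083 K


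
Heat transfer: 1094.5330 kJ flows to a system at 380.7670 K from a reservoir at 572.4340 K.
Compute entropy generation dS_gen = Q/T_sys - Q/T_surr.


dS_sys = 1094.5330/380.7670 = 2.8745 kJ/K
dS_surr = -1094.5330/572.4340 = -1.9121 kJ/K
dS_gen = 2.8745 - 1.9121 = 0.9625 kJ/K (irreversible)

dS_gen = 0.9625 kJ/K, irreversible


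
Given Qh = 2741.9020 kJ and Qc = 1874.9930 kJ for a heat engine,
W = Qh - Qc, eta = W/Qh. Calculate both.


W = 2741.9020 - 1874.9930 = 866.9090 kJ
eta = 866.9090 / 2741.9020 = 0.3162 = 31.6171%

W = 866.9090 kJ, eta = 31.6171%


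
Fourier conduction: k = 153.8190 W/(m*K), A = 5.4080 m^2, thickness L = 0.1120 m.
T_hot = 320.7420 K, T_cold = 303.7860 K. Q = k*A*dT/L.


dT = 16.9560 K
Q = 153.8190 * 5.4080 * 16.9560 / 0.1120 = 125936.6254 W

125936.6254 W


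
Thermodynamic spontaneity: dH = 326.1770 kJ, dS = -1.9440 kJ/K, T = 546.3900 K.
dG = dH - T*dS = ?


T*dS = 546.3900 * -1.9440 = -1062.1822 kJ
dG = 326.1770 + 1062.1822 = 1388.3592 kJ (non-spontaneous)

dG = 1388.3592 kJ, non-spontaneous


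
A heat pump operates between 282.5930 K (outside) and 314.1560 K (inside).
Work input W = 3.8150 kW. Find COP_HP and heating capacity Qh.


COP = 314.1560 / 31.5630 = 9.9533
Qh = 9.9533 * 3.8150 = 37.9718 kW

COP = 9.9533, Qh = 37.9718 kW


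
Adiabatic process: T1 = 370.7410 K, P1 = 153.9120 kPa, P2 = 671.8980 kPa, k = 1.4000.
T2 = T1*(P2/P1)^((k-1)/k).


(k-1)/k = 0.2857
(P2/P1)^exp = 1.5236
T2 = 370.7410 * 1.5236 = 564.8545 K

564.8545 K


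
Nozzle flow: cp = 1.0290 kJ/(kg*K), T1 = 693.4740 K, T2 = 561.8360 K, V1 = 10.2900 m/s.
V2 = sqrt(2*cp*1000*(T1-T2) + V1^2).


dT = 131.6380 K
2*cp*1000*dT = 270911.0040
V1^2 = 105.8841
V2 = sqrt(271016.8881) = 520.5928 m/s

520.5928 m/s


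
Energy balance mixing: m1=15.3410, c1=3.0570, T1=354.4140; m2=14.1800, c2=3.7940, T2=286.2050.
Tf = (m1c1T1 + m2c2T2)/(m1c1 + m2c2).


num = 32018.6281
den = 100.6964
Tf = 317.9721 K

317.9721 K


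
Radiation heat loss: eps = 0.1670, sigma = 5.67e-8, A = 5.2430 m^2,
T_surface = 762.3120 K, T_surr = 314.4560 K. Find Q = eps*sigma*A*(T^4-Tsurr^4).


T^4 = 3.3770e+11
Tsurr^4 = 9.7778e+09
Q = 0.1670 * 5.67e-8 * 5.2430 * 3.2792e+11 = 16279.8432 W

16279.8432 W


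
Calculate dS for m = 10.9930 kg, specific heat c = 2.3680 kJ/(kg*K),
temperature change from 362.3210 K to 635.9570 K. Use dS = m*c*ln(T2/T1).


T2/T1 = 1.7552
ln(T2/T1) = 0.5626
dS = 10.9930 * 2.3680 * 0.5626 = 14.6453 kJ/K

14.6453 kJ/K


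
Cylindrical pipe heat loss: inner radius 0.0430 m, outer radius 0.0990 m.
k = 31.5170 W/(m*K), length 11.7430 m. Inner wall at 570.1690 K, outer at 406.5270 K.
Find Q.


dT = 163.6420 K
ln(ro/ri) = 0.8339
Q = 2*pi*31.5170*11.7430*163.6420 / 0.8339 = 456325.0691 W

456325.0691 W


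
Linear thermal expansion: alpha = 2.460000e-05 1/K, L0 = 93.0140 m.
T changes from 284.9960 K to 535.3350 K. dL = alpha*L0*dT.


dT = 250.3390 K
dL = 2.460000e-05 * 93.0140 * 250.3390 = 0.572812 m
L_final = 93.586812 m

dL = 0.572812 m


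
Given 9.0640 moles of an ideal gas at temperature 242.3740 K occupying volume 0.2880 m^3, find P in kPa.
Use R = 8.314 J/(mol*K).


P = nRT/V = 9.0640 * 8.314 * 242.3740 / 0.2880
= 18264.8432 / 0.2880 = 63419.5943 Pa = 63.4196 kPa

63.4196 kPa
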